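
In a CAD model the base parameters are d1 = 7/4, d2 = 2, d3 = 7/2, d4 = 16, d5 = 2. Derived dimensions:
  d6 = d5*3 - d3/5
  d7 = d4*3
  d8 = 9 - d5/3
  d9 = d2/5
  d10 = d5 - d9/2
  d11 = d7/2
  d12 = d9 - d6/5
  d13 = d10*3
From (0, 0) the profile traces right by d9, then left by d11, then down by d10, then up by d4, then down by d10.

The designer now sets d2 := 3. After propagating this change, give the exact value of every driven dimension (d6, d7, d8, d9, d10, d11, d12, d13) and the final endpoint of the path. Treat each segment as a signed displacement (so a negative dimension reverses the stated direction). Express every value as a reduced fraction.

d6 = 53/10
d7 = 48
d8 = 25/3
d9 = 3/5
d10 = 17/10
d11 = 24
d12 = -23/50
d13 = 51/10
endpoint = (-117/5, 63/5)

Apply edit: d2 := 3
  d6 = d5*3 - d3/5 = 53/10
  d7 = d4*3 = 48
  d8 = 9 - d5/3 = 25/3
  d9 = d2/5 = 3/5
  d10 = d5 - d9/2 = 17/10
  d11 = d7/2 = 24
  d12 = d9 - d6/5 = -23/50
  d13 = d10*3 = 51/10
Walk from origin (0, 0):
  seg 1: right by d9 = 3/5 → (3/5, 0)
  seg 2: left by d11 = 24 → (-117/5, 0)
  seg 3: down by d10 = 17/10 → (-117/5, -17/10)
  seg 4: up by d4 = 16 → (-117/5, 143/10)
  seg 5: down by d10 = 17/10 → (-117/5, 63/5)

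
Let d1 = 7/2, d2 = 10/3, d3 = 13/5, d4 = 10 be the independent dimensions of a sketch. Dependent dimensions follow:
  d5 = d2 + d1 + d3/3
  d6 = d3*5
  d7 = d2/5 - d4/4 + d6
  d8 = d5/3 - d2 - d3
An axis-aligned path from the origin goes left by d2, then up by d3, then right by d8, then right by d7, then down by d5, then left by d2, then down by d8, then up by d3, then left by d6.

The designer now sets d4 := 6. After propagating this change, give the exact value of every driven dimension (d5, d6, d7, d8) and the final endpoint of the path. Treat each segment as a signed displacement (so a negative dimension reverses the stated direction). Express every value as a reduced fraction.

Apply edit: d4 := 6
  d5 = d2 + d1 + d3/3 = 77/10
  d6 = d3*5 = 13
  d7 = d2/5 - d4/4 + d6 = 73/6
  d8 = d5/3 - d2 - d3 = -101/30
Walk from origin (0, 0):
  seg 1: left by d2 = 10/3 → (-10/3, 0)
  seg 2: up by d3 = 13/5 → (-10/3, 13/5)
  seg 3: right by d8 = -101/30 → (-67/10, 13/5)
  seg 4: right by d7 = 73/6 → (82/15, 13/5)
  seg 5: down by d5 = 77/10 → (82/15, -51/10)
  seg 6: left by d2 = 10/3 → (32/15, -51/10)
  seg 7: down by d8 = -101/30 → (32/15, -26/15)
  seg 8: up by d3 = 13/5 → (32/15, 13/15)
  seg 9: left by d6 = 13 → (-163/15, 13/15)

d5 = 77/10
d6 = 13
d7 = 73/6
d8 = -101/30
endpoint = (-163/15, 13/15)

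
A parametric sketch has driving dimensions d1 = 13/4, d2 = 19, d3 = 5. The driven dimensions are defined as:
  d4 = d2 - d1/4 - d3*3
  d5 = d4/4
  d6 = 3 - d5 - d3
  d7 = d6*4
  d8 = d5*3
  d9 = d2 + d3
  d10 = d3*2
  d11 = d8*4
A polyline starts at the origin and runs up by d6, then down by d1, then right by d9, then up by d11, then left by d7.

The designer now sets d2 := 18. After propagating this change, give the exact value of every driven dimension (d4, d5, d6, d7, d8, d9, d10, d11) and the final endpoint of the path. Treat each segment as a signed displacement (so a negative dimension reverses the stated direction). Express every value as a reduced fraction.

Apply edit: d2 := 18
  d4 = d2 - d1/4 - d3*3 = 35/16
  d5 = d4/4 = 35/64
  d6 = 3 - d5 - d3 = -163/64
  d7 = d6*4 = -163/16
  d8 = d5*3 = 105/64
  d9 = d2 + d3 = 23
  d10 = d3*2 = 10
  d11 = d8*4 = 105/16
Walk from origin (0, 0):
  seg 1: up by d6 = -163/64 → (0, -163/64)
  seg 2: down by d1 = 13/4 → (0, -371/64)
  seg 3: right by d9 = 23 → (23, -371/64)
  seg 4: up by d11 = 105/16 → (23, 49/64)
  seg 5: left by d7 = -163/16 → (531/16, 49/64)

d4 = 35/16
d5 = 35/64
d6 = -163/64
d7 = -163/16
d8 = 105/64
d9 = 23
d10 = 10
d11 = 105/16
endpoint = (531/16, 49/64)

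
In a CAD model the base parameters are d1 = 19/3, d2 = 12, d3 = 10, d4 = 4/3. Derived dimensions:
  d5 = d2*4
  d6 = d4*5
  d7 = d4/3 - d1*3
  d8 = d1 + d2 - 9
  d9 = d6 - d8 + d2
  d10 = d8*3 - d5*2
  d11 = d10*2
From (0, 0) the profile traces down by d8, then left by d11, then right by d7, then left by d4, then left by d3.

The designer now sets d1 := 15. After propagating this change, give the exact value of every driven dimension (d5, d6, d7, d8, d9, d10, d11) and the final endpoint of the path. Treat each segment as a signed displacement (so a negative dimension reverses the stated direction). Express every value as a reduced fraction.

d5 = 48
d6 = 20/3
d7 = -401/9
d8 = 18
d9 = 2/3
d10 = -42
d11 = -84
endpoint = (253/9, -18)

Apply edit: d1 := 15
  d5 = d2*4 = 48
  d6 = d4*5 = 20/3
  d7 = d4/3 - d1*3 = -401/9
  d8 = d1 + d2 - 9 = 18
  d9 = d6 - d8 + d2 = 2/3
  d10 = d8*3 - d5*2 = -42
  d11 = d10*2 = -84
Walk from origin (0, 0):
  seg 1: down by d8 = 18 → (0, -18)
  seg 2: left by d11 = -84 → (84, -18)
  seg 3: right by d7 = -401/9 → (355/9, -18)
  seg 4: left by d4 = 4/3 → (343/9, -18)
  seg 5: left by d3 = 10 → (253/9, -18)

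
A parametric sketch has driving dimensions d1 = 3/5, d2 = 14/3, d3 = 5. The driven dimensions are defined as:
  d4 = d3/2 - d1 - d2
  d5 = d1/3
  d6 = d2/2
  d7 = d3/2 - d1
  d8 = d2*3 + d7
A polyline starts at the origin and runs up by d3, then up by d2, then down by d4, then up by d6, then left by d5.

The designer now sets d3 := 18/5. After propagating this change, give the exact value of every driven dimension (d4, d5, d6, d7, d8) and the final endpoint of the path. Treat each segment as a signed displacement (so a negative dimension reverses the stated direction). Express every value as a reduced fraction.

d4 = -52/15
d5 = 1/5
d6 = 7/3
d7 = 6/5
d8 = 76/5
endpoint = (-1/5, 211/15)

Apply edit: d3 := 18/5
  d4 = d3/2 - d1 - d2 = -52/15
  d5 = d1/3 = 1/5
  d6 = d2/2 = 7/3
  d7 = d3/2 - d1 = 6/5
  d8 = d2*3 + d7 = 76/5
Walk from origin (0, 0):
  seg 1: up by d3 = 18/5 → (0, 18/5)
  seg 2: up by d2 = 14/3 → (0, 124/15)
  seg 3: down by d4 = -52/15 → (0, 176/15)
  seg 4: up by d6 = 7/3 → (0, 211/15)
  seg 5: left by d5 = 1/5 → (-1/5, 211/15)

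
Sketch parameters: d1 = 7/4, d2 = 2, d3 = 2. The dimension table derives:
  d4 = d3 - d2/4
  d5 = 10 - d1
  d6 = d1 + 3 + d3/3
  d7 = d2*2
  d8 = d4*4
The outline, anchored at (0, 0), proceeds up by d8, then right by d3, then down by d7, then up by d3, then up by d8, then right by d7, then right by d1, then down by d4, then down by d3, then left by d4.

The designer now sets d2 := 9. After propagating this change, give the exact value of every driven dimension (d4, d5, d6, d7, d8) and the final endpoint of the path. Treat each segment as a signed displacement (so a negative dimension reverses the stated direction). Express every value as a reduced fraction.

Apply edit: d2 := 9
  d4 = d3 - d2/4 = -1/4
  d5 = 10 - d1 = 33/4
  d6 = d1 + 3 + d3/3 = 65/12
  d7 = d2*2 = 18
  d8 = d4*4 = -1
Walk from origin (0, 0):
  seg 1: up by d8 = -1 → (0, -1)
  seg 2: right by d3 = 2 → (2, -1)
  seg 3: down by d7 = 18 → (2, -19)
  seg 4: up by d3 = 2 → (2, -17)
  seg 5: up by d8 = -1 → (2, -18)
  seg 6: right by d7 = 18 → (20, -18)
  seg 7: right by d1 = 7/4 → (87/4, -18)
  seg 8: down by d4 = -1/4 → (87/4, -71/4)
  seg 9: down by d3 = 2 → (87/4, -79/4)
  seg 10: left by d4 = -1/4 → (22, -79/4)

d4 = -1/4
d5 = 33/4
d6 = 65/12
d7 = 18
d8 = -1
endpoint = (22, -79/4)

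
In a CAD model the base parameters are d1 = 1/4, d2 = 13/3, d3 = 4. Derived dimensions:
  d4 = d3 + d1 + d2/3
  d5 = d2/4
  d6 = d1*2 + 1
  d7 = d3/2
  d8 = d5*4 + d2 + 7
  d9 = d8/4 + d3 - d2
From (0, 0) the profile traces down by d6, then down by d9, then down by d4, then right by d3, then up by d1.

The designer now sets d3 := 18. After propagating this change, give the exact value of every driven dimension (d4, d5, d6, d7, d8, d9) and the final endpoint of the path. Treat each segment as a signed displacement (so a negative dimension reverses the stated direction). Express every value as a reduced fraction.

d4 = 709/36
d5 = 13/12
d6 = 3/2
d7 = 9
d8 = 47/3
d9 = 211/12
endpoint = (18, -1387/36)

Apply edit: d3 := 18
  d4 = d3 + d1 + d2/3 = 709/36
  d5 = d2/4 = 13/12
  d6 = d1*2 + 1 = 3/2
  d7 = d3/2 = 9
  d8 = d5*4 + d2 + 7 = 47/3
  d9 = d8/4 + d3 - d2 = 211/12
Walk from origin (0, 0):
  seg 1: down by d6 = 3/2 → (0, -3/2)
  seg 2: down by d9 = 211/12 → (0, -229/12)
  seg 3: down by d4 = 709/36 → (0, -349/9)
  seg 4: right by d3 = 18 → (18, -349/9)
  seg 5: up by d1 = 1/4 → (18, -1387/36)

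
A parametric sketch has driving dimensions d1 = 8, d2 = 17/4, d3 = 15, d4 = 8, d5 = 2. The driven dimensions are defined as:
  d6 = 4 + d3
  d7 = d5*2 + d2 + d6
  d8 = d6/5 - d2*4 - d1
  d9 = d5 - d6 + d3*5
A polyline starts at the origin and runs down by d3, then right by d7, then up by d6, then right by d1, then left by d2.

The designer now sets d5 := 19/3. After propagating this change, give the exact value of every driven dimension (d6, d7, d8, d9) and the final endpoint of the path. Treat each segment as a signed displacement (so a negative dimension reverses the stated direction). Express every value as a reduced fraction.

d6 = 19
d7 = 431/12
d8 = -106/5
d9 = 187/3
endpoint = (119/3, 4)

Apply edit: d5 := 19/3
  d6 = 4 + d3 = 19
  d7 = d5*2 + d2 + d6 = 431/12
  d8 = d6/5 - d2*4 - d1 = -106/5
  d9 = d5 - d6 + d3*5 = 187/3
Walk from origin (0, 0):
  seg 1: down by d3 = 15 → (0, -15)
  seg 2: right by d7 = 431/12 → (431/12, -15)
  seg 3: up by d6 = 19 → (431/12, 4)
  seg 4: right by d1 = 8 → (527/12, 4)
  seg 5: left by d2 = 17/4 → (119/3, 4)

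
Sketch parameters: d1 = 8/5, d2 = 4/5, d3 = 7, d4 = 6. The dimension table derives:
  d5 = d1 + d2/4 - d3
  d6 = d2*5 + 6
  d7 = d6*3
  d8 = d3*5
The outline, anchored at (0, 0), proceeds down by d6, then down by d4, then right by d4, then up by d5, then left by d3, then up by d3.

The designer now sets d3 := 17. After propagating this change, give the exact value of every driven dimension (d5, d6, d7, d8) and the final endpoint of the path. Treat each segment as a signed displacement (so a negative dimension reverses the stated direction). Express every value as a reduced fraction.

d5 = -76/5
d6 = 10
d7 = 30
d8 = 85
endpoint = (-11, -71/5)

Apply edit: d3 := 17
  d5 = d1 + d2/4 - d3 = -76/5
  d6 = d2*5 + 6 = 10
  d7 = d6*3 = 30
  d8 = d3*5 = 85
Walk from origin (0, 0):
  seg 1: down by d6 = 10 → (0, -10)
  seg 2: down by d4 = 6 → (0, -16)
  seg 3: right by d4 = 6 → (6, -16)
  seg 4: up by d5 = -76/5 → (6, -156/5)
  seg 5: left by d3 = 17 → (-11, -156/5)
  seg 6: up by d3 = 17 → (-11, -71/5)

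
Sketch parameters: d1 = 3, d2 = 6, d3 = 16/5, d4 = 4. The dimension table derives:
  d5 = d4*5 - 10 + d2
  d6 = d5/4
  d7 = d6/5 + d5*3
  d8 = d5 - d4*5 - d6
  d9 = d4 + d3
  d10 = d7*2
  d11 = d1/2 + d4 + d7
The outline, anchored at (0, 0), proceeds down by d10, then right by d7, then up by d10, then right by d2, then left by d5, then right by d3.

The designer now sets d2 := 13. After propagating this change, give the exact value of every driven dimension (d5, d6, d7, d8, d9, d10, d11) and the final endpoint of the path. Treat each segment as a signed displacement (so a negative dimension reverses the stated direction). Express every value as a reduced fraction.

d5 = 23
d6 = 23/4
d7 = 1403/20
d8 = -11/4
d9 = 36/5
d10 = 1403/10
d11 = 1513/20
endpoint = (1267/20, 0)

Apply edit: d2 := 13
  d5 = d4*5 - 10 + d2 = 23
  d6 = d5/4 = 23/4
  d7 = d6/5 + d5*3 = 1403/20
  d8 = d5 - d4*5 - d6 = -11/4
  d9 = d4 + d3 = 36/5
  d10 = d7*2 = 1403/10
  d11 = d1/2 + d4 + d7 = 1513/20
Walk from origin (0, 0):
  seg 1: down by d10 = 1403/10 → (0, -1403/10)
  seg 2: right by d7 = 1403/20 → (1403/20, -1403/10)
  seg 3: up by d10 = 1403/10 → (1403/20, 0)
  seg 4: right by d2 = 13 → (1663/20, 0)
  seg 5: left by d5 = 23 → (1203/20, 0)
  seg 6: right by d3 = 16/5 → (1267/20, 0)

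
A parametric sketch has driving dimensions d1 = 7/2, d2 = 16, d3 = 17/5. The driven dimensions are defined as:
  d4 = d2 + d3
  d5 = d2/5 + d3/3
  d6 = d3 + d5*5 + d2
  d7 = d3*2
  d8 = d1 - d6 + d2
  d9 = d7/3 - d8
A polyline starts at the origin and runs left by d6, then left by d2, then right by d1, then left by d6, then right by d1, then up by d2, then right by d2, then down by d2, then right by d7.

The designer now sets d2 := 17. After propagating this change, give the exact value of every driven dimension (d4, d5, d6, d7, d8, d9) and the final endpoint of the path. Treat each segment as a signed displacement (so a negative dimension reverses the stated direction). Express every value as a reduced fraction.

Apply edit: d2 := 17
  d4 = d2 + d3 = 102/5
  d5 = d2/5 + d3/3 = 68/15
  d6 = d3 + d5*5 + d2 = 646/15
  d7 = d3*2 = 34/5
  d8 = d1 - d6 + d2 = -677/30
  d9 = d7/3 - d8 = 149/6
Walk from origin (0, 0):
  seg 1: left by d6 = 646/15 → (-646/15, 0)
  seg 2: left by d2 = 17 → (-901/15, 0)
  seg 3: right by d1 = 7/2 → (-1697/30, 0)
  seg 4: left by d6 = 646/15 → (-2989/30, 0)
  seg 5: right by d1 = 7/2 → (-1442/15, 0)
  seg 6: up by d2 = 17 → (-1442/15, 17)
  seg 7: right by d2 = 17 → (-1187/15, 17)
  seg 8: down by d2 = 17 → (-1187/15, 0)
  seg 9: right by d7 = 34/5 → (-217/3, 0)

d4 = 102/5
d5 = 68/15
d6 = 646/15
d7 = 34/5
d8 = -677/30
d9 = 149/6
endpoint = (-217/3, 0)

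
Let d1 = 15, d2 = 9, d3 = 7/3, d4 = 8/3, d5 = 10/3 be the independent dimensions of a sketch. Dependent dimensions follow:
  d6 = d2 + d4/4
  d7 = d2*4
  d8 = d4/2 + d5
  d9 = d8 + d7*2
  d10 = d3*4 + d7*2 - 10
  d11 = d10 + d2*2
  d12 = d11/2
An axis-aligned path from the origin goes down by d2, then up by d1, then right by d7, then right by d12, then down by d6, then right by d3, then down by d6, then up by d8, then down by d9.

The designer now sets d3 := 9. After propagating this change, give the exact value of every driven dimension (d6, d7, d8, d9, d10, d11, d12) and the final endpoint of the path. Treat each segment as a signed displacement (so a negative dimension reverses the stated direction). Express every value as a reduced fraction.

d6 = 29/3
d7 = 36
d8 = 14/3
d9 = 230/3
d10 = 98
d11 = 116
d12 = 58
endpoint = (103, -256/3)

Apply edit: d3 := 9
  d6 = d2 + d4/4 = 29/3
  d7 = d2*4 = 36
  d8 = d4/2 + d5 = 14/3
  d9 = d8 + d7*2 = 230/3
  d10 = d3*4 + d7*2 - 10 = 98
  d11 = d10 + d2*2 = 116
  d12 = d11/2 = 58
Walk from origin (0, 0):
  seg 1: down by d2 = 9 → (0, -9)
  seg 2: up by d1 = 15 → (0, 6)
  seg 3: right by d7 = 36 → (36, 6)
  seg 4: right by d12 = 58 → (94, 6)
  seg 5: down by d6 = 29/3 → (94, -11/3)
  seg 6: right by d3 = 9 → (103, -11/3)
  seg 7: down by d6 = 29/3 → (103, -40/3)
  seg 8: up by d8 = 14/3 → (103, -26/3)
  seg 9: down by d9 = 230/3 → (103, -256/3)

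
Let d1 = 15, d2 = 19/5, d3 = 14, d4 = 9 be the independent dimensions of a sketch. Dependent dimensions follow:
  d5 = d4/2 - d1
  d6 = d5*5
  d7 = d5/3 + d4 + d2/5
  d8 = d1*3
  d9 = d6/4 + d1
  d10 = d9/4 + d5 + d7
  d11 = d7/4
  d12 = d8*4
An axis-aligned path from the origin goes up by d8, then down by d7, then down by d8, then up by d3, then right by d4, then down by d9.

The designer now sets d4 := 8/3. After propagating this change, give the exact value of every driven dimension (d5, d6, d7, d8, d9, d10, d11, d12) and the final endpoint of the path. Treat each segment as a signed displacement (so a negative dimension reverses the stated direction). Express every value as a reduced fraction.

d5 = -41/3
d6 = -205/3
d7 = -254/225
d8 = 45
d9 = -25/12
d10 = -55139/3600
d11 = -127/450
d12 = 180
endpoint = (8/3, 15491/900)

Apply edit: d4 := 8/3
  d5 = d4/2 - d1 = -41/3
  d6 = d5*5 = -205/3
  d7 = d5/3 + d4 + d2/5 = -254/225
  d8 = d1*3 = 45
  d9 = d6/4 + d1 = -25/12
  d10 = d9/4 + d5 + d7 = -55139/3600
  d11 = d7/4 = -127/450
  d12 = d8*4 = 180
Walk from origin (0, 0):
  seg 1: up by d8 = 45 → (0, 45)
  seg 2: down by d7 = -254/225 → (0, 10379/225)
  seg 3: down by d8 = 45 → (0, 254/225)
  seg 4: up by d3 = 14 → (0, 3404/225)
  seg 5: right by d4 = 8/3 → (8/3, 3404/225)
  seg 6: down by d9 = -25/12 → (8/3, 15491/900)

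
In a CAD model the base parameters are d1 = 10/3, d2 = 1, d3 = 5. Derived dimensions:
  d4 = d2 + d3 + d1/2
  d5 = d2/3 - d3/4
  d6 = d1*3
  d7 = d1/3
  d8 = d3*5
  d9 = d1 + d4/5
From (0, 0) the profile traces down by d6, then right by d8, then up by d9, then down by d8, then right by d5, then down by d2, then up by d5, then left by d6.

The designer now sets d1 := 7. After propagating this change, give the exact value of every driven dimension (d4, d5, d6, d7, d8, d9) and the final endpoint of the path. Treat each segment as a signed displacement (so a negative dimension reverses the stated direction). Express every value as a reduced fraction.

d4 = 19/2
d5 = -11/12
d6 = 21
d7 = 7/3
d8 = 25
d9 = 89/10
endpoint = (37/12, -2341/60)

Apply edit: d1 := 7
  d4 = d2 + d3 + d1/2 = 19/2
  d5 = d2/3 - d3/4 = -11/12
  d6 = d1*3 = 21
  d7 = d1/3 = 7/3
  d8 = d3*5 = 25
  d9 = d1 + d4/5 = 89/10
Walk from origin (0, 0):
  seg 1: down by d6 = 21 → (0, -21)
  seg 2: right by d8 = 25 → (25, -21)
  seg 3: up by d9 = 89/10 → (25, -121/10)
  seg 4: down by d8 = 25 → (25, -371/10)
  seg 5: right by d5 = -11/12 → (289/12, -371/10)
  seg 6: down by d2 = 1 → (289/12, -381/10)
  seg 7: up by d5 = -11/12 → (289/12, -2341/60)
  seg 8: left by d6 = 21 → (37/12, -2341/60)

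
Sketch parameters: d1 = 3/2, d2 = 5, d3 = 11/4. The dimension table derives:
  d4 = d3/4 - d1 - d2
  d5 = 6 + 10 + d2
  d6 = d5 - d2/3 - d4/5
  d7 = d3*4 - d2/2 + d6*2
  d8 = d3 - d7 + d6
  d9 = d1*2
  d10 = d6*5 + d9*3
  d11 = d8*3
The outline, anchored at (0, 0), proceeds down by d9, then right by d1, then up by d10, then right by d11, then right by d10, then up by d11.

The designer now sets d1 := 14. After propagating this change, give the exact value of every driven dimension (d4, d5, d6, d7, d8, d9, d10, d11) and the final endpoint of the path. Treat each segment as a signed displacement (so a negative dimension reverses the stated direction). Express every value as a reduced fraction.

Apply edit: d1 := 14
  d4 = d3/4 - d1 - d2 = -293/16
  d5 = 6 + 10 + d2 = 21
  d6 = d5 - d2/3 - d4/5 = 5519/240
  d7 = d3*4 - d2/2 + d6*2 = 6539/120
  d8 = d3 - d7 + d6 = -6899/240
  d9 = d1*2 = 28
  d10 = d6*5 + d9*3 = 9551/48
  d11 = d8*3 = -6899/80
Walk from origin (0, 0):
  seg 1: down by d9 = 28 → (0, -28)
  seg 2: right by d1 = 14 → (14, -28)
  seg 3: up by d10 = 9551/48 → (14, 8207/48)
  seg 4: right by d11 = -6899/80 → (-5779/80, 8207/48)
  seg 5: right by d10 = 9551/48 → (15209/120, 8207/48)
  seg 6: up by d11 = -6899/80 → (15209/120, 10169/120)

d4 = -293/16
d5 = 21
d6 = 5519/240
d7 = 6539/120
d8 = -6899/240
d9 = 28
d10 = 9551/48
d11 = -6899/80
endpoint = (15209/120, 10169/120)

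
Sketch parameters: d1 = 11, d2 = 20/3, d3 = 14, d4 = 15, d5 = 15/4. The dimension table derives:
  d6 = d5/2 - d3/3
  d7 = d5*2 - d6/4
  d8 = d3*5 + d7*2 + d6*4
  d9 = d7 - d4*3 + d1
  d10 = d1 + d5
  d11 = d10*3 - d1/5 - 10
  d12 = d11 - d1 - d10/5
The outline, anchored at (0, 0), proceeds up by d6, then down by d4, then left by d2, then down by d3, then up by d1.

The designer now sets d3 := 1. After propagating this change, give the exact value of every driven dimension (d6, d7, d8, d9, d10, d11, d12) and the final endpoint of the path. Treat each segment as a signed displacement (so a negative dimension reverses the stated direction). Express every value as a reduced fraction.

d6 = 37/24
d7 = 683/96
d8 = 1219/48
d9 = -2581/96
d10 = 59/4
d11 = 641/20
d12 = 181/10
endpoint = (-20/3, -83/24)

Apply edit: d3 := 1
  d6 = d5/2 - d3/3 = 37/24
  d7 = d5*2 - d6/4 = 683/96
  d8 = d3*5 + d7*2 + d6*4 = 1219/48
  d9 = d7 - d4*3 + d1 = -2581/96
  d10 = d1 + d5 = 59/4
  d11 = d10*3 - d1/5 - 10 = 641/20
  d12 = d11 - d1 - d10/5 = 181/10
Walk from origin (0, 0):
  seg 1: up by d6 = 37/24 → (0, 37/24)
  seg 2: down by d4 = 15 → (0, -323/24)
  seg 3: left by d2 = 20/3 → (-20/3, -323/24)
  seg 4: down by d3 = 1 → (-20/3, -347/24)
  seg 5: up by d1 = 11 → (-20/3, -83/24)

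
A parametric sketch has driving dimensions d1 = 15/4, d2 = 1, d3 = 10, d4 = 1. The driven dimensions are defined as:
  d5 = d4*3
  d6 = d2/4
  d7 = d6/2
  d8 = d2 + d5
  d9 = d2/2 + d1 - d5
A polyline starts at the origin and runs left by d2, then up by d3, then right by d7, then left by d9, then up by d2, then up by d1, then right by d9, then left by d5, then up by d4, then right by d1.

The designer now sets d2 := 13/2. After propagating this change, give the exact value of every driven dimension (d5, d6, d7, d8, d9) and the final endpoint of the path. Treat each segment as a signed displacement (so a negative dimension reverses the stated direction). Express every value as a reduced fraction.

Apply edit: d2 := 13/2
  d5 = d4*3 = 3
  d6 = d2/4 = 13/8
  d7 = d6/2 = 13/16
  d8 = d2 + d5 = 19/2
  d9 = d2/2 + d1 - d5 = 4
Walk from origin (0, 0):
  seg 1: left by d2 = 13/2 → (-13/2, 0)
  seg 2: up by d3 = 10 → (-13/2, 10)
  seg 3: right by d7 = 13/16 → (-91/16, 10)
  seg 4: left by d9 = 4 → (-155/16, 10)
  seg 5: up by d2 = 13/2 → (-155/16, 33/2)
  seg 6: up by d1 = 15/4 → (-155/16, 81/4)
  seg 7: right by d9 = 4 → (-91/16, 81/4)
  seg 8: left by d5 = 3 → (-139/16, 81/4)
  seg 9: up by d4 = 1 → (-139/16, 85/4)
  seg 10: right by d1 = 15/4 → (-79/16, 85/4)

d5 = 3
d6 = 13/8
d7 = 13/16
d8 = 19/2
d9 = 4
endpoint = (-79/16, 85/4)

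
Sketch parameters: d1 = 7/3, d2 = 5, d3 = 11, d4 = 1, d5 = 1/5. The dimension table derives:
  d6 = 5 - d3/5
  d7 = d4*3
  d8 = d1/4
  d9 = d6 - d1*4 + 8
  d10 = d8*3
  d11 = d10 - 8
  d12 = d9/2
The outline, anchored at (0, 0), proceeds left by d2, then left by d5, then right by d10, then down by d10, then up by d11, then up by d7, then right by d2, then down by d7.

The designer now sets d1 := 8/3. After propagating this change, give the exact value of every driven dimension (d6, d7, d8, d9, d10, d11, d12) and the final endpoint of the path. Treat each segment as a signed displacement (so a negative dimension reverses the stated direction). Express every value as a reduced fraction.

d6 = 14/5
d7 = 3
d8 = 2/3
d9 = 2/15
d10 = 2
d11 = -6
d12 = 1/15
endpoint = (9/5, -8)

Apply edit: d1 := 8/3
  d6 = 5 - d3/5 = 14/5
  d7 = d4*3 = 3
  d8 = d1/4 = 2/3
  d9 = d6 - d1*4 + 8 = 2/15
  d10 = d8*3 = 2
  d11 = d10 - 8 = -6
  d12 = d9/2 = 1/15
Walk from origin (0, 0):
  seg 1: left by d2 = 5 → (-5, 0)
  seg 2: left by d5 = 1/5 → (-26/5, 0)
  seg 3: right by d10 = 2 → (-16/5, 0)
  seg 4: down by d10 = 2 → (-16/5, -2)
  seg 5: up by d11 = -6 → (-16/5, -8)
  seg 6: up by d7 = 3 → (-16/5, -5)
  seg 7: right by d2 = 5 → (9/5, -5)
  seg 8: down by d7 = 3 → (9/5, -8)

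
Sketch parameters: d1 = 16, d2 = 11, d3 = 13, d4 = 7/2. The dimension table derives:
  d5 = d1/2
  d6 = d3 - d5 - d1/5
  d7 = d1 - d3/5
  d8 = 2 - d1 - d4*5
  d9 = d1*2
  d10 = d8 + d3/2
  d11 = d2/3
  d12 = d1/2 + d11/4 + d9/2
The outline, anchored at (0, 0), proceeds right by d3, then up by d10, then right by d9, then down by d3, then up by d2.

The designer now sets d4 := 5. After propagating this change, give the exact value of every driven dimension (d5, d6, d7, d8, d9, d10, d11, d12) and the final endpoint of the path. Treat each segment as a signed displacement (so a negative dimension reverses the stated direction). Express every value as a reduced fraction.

Apply edit: d4 := 5
  d5 = d1/2 = 8
  d6 = d3 - d5 - d1/5 = 9/5
  d7 = d1 - d3/5 = 67/5
  d8 = 2 - d1 - d4*5 = -39
  d9 = d1*2 = 32
  d10 = d8 + d3/2 = -65/2
  d11 = d2/3 = 11/3
  d12 = d1/2 + d11/4 + d9/2 = 299/12
Walk from origin (0, 0):
  seg 1: right by d3 = 13 → (13, 0)
  seg 2: up by d10 = -65/2 → (13, -65/2)
  seg 3: right by d9 = 32 → (45, -65/2)
  seg 4: down by d3 = 13 → (45, -91/2)
  seg 5: up by d2 = 11 → (45, -69/2)

d5 = 8
d6 = 9/5
d7 = 67/5
d8 = -39
d9 = 32
d10 = -65/2
d11 = 11/3
d12 = 299/12
endpoint = (45, -69/2)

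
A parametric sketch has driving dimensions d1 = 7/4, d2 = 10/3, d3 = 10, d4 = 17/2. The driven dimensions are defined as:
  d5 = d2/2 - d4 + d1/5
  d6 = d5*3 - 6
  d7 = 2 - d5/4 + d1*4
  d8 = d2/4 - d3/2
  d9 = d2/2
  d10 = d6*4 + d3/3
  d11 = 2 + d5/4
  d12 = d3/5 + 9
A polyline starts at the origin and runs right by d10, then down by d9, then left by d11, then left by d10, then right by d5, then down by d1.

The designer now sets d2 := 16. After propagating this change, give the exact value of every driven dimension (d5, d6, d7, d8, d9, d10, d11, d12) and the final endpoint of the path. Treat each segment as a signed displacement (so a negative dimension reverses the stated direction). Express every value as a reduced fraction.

d5 = -3/20
d6 = -129/20
d7 = 723/80
d8 = -1
d9 = 8
d10 = -337/15
d11 = 157/80
d12 = 11
endpoint = (-169/80, -39/4)

Apply edit: d2 := 16
  d5 = d2/2 - d4 + d1/5 = -3/20
  d6 = d5*3 - 6 = -129/20
  d7 = 2 - d5/4 + d1*4 = 723/80
  d8 = d2/4 - d3/2 = -1
  d9 = d2/2 = 8
  d10 = d6*4 + d3/3 = -337/15
  d11 = 2 + d5/4 = 157/80
  d12 = d3/5 + 9 = 11
Walk from origin (0, 0):
  seg 1: right by d10 = -337/15 → (-337/15, 0)
  seg 2: down by d9 = 8 → (-337/15, -8)
  seg 3: left by d11 = 157/80 → (-5863/240, -8)
  seg 4: left by d10 = -337/15 → (-157/80, -8)
  seg 5: right by d5 = -3/20 → (-169/80, -8)
  seg 6: down by d1 = 7/4 → (-169/80, -39/4)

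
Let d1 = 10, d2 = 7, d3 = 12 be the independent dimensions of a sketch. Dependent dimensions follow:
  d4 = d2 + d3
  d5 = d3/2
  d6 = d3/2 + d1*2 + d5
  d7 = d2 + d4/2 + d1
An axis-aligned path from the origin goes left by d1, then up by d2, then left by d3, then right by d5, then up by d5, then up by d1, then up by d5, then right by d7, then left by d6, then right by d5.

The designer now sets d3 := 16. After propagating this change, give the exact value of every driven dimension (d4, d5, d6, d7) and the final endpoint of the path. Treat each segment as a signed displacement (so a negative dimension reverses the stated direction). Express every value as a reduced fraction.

Apply edit: d3 := 16
  d4 = d2 + d3 = 23
  d5 = d3/2 = 8
  d6 = d3/2 + d1*2 + d5 = 36
  d7 = d2 + d4/2 + d1 = 57/2
Walk from origin (0, 0):
  seg 1: left by d1 = 10 → (-10, 0)
  seg 2: up by d2 = 7 → (-10, 7)
  seg 3: left by d3 = 16 → (-26, 7)
  seg 4: right by d5 = 8 → (-18, 7)
  seg 5: up by d5 = 8 → (-18, 15)
  seg 6: up by d1 = 10 → (-18, 25)
  seg 7: up by d5 = 8 → (-18, 33)
  seg 8: right by d7 = 57/2 → (21/2, 33)
  seg 9: left by d6 = 36 → (-51/2, 33)
  seg 10: right by d5 = 8 → (-35/2, 33)

d4 = 23
d5 = 8
d6 = 36
d7 = 57/2
endpoint = (-35/2, 33)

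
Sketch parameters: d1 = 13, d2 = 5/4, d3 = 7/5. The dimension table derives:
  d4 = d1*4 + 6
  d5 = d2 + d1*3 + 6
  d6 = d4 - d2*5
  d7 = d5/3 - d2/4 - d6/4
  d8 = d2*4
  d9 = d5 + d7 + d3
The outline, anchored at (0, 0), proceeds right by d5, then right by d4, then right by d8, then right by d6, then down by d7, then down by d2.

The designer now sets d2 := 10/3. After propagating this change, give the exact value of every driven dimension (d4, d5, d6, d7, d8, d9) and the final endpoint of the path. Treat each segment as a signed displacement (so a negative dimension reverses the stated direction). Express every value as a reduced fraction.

Apply edit: d2 := 10/3
  d4 = d1*4 + 6 = 58
  d5 = d2 + d1*3 + 6 = 145/3
  d6 = d4 - d2*5 = 124/3
  d7 = d5/3 - d2/4 - d6/4 = 89/18
  d8 = d2*4 = 40/3
  d9 = d5 + d7 + d3 = 4921/90
Walk from origin (0, 0):
  seg 1: right by d5 = 145/3 → (145/3, 0)
  seg 2: right by d4 = 58 → (319/3, 0)
  seg 3: right by d8 = 40/3 → (359/3, 0)
  seg 4: right by d6 = 124/3 → (161, 0)
  seg 5: down by d7 = 89/18 → (161, -89/18)
  seg 6: down by d2 = 10/3 → (161, -149/18)

d4 = 58
d5 = 145/3
d6 = 124/3
d7 = 89/18
d8 = 40/3
d9 = 4921/90
endpoint = (161, -149/18)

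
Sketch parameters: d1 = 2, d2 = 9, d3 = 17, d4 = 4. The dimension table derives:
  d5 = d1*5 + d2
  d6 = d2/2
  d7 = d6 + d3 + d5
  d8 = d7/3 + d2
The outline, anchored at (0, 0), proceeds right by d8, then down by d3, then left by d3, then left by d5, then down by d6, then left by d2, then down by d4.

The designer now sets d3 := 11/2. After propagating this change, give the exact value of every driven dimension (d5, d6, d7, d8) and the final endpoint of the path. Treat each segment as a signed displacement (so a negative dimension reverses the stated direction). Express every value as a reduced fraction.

d5 = 19
d6 = 9/2
d7 = 29
d8 = 56/3
endpoint = (-89/6, -14)

Apply edit: d3 := 11/2
  d5 = d1*5 + d2 = 19
  d6 = d2/2 = 9/2
  d7 = d6 + d3 + d5 = 29
  d8 = d7/3 + d2 = 56/3
Walk from origin (0, 0):
  seg 1: right by d8 = 56/3 → (56/3, 0)
  seg 2: down by d3 = 11/2 → (56/3, -11/2)
  seg 3: left by d3 = 11/2 → (79/6, -11/2)
  seg 4: left by d5 = 19 → (-35/6, -11/2)
  seg 5: down by d6 = 9/2 → (-35/6, -10)
  seg 6: left by d2 = 9 → (-89/6, -10)
  seg 7: down by d4 = 4 → (-89/6, -14)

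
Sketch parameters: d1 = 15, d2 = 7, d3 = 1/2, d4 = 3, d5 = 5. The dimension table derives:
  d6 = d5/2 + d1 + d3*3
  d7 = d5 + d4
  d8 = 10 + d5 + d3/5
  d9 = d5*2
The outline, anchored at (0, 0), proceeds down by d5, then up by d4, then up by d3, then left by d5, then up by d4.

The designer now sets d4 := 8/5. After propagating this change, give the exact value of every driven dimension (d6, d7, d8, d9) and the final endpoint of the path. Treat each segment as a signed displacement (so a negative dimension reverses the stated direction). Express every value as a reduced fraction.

Apply edit: d4 := 8/5
  d6 = d5/2 + d1 + d3*3 = 19
  d7 = d5 + d4 = 33/5
  d8 = 10 + d5 + d3/5 = 151/10
  d9 = d5*2 = 10
Walk from origin (0, 0):
  seg 1: down by d5 = 5 → (0, -5)
  seg 2: up by d4 = 8/5 → (0, -17/5)
  seg 3: up by d3 = 1/2 → (0, -29/10)
  seg 4: left by d5 = 5 → (-5, -29/10)
  seg 5: up by d4 = 8/5 → (-5, -13/10)

d6 = 19
d7 = 33/5
d8 = 151/10
d9 = 10
endpoint = (-5, -13/10)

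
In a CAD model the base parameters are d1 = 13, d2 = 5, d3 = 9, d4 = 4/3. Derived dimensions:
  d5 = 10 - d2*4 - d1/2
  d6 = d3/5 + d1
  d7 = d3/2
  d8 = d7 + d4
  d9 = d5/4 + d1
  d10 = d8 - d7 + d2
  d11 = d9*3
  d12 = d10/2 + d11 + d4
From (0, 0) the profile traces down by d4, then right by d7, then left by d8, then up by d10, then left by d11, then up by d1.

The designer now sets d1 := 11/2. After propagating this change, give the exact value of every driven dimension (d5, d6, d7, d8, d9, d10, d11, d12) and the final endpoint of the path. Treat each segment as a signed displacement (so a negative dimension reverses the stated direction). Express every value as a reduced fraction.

Apply edit: d1 := 11/2
  d5 = 10 - d2*4 - d1/2 = -51/4
  d6 = d3/5 + d1 = 73/10
  d7 = d3/2 = 9/2
  d8 = d7 + d4 = 35/6
  d9 = d5/4 + d1 = 37/16
  d10 = d8 - d7 + d2 = 19/3
  d11 = d9*3 = 111/16
  d12 = d10/2 + d11 + d4 = 183/16
Walk from origin (0, 0):
  seg 1: down by d4 = 4/3 → (0, -4/3)
  seg 2: right by d7 = 9/2 → (9/2, -4/3)
  seg 3: left by d8 = 35/6 → (-4/3, -4/3)
  seg 4: up by d10 = 19/3 → (-4/3, 5)
  seg 5: left by d11 = 111/16 → (-397/48, 5)
  seg 6: up by d1 = 11/2 → (-397/48, 21/2)

d5 = -51/4
d6 = 73/10
d7 = 9/2
d8 = 35/6
d9 = 37/16
d10 = 19/3
d11 = 111/16
d12 = 183/16
endpoint = (-397/48, 21/2)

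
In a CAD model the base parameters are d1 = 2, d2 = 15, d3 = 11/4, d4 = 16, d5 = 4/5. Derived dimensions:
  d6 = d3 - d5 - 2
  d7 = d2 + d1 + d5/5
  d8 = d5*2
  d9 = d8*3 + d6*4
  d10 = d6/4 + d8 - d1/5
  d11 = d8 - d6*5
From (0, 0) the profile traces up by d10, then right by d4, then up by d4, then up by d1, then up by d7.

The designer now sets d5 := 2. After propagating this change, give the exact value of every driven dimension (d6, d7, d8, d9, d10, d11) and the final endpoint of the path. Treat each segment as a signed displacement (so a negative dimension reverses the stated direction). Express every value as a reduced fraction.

d6 = -5/4
d7 = 87/5
d8 = 4
d9 = 7
d10 = 263/80
d11 = 41/4
endpoint = (16, 619/16)

Apply edit: d5 := 2
  d6 = d3 - d5 - 2 = -5/4
  d7 = d2 + d1 + d5/5 = 87/5
  d8 = d5*2 = 4
  d9 = d8*3 + d6*4 = 7
  d10 = d6/4 + d8 - d1/5 = 263/80
  d11 = d8 - d6*5 = 41/4
Walk from origin (0, 0):
  seg 1: up by d10 = 263/80 → (0, 263/80)
  seg 2: right by d4 = 16 → (16, 263/80)
  seg 3: up by d4 = 16 → (16, 1543/80)
  seg 4: up by d1 = 2 → (16, 1703/80)
  seg 5: up by d7 = 87/5 → (16, 619/16)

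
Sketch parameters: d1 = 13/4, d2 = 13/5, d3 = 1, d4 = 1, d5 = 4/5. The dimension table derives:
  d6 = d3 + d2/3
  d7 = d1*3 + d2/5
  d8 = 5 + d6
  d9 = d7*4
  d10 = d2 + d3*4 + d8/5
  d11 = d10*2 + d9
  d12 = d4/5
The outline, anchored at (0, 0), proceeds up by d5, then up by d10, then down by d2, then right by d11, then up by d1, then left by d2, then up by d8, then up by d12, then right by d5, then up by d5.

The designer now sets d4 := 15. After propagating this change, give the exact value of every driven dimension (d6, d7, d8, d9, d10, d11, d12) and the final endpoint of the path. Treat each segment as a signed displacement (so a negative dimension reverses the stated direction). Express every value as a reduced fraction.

d6 = 28/15
d7 = 1027/100
d8 = 103/15
d9 = 1027/25
d10 = 598/75
d11 = 4277/75
d12 = 3
endpoint = (4142/75, 2009/100)

Apply edit: d4 := 15
  d6 = d3 + d2/3 = 28/15
  d7 = d1*3 + d2/5 = 1027/100
  d8 = 5 + d6 = 103/15
  d9 = d7*4 = 1027/25
  d10 = d2 + d3*4 + d8/5 = 598/75
  d11 = d10*2 + d9 = 4277/75
  d12 = d4/5 = 3
Walk from origin (0, 0):
  seg 1: up by d5 = 4/5 → (0, 4/5)
  seg 2: up by d10 = 598/75 → (0, 658/75)
  seg 3: down by d2 = 13/5 → (0, 463/75)
  seg 4: right by d11 = 4277/75 → (4277/75, 463/75)
  seg 5: up by d1 = 13/4 → (4277/75, 2827/300)
  seg 6: left by d2 = 13/5 → (4082/75, 2827/300)
  seg 7: up by d8 = 103/15 → (4082/75, 1629/100)
  seg 8: up by d12 = 3 → (4082/75, 1929/100)
  seg 9: right by d5 = 4/5 → (4142/75, 1929/100)
  seg 10: up by d5 = 4/5 → (4142/75, 2009/100)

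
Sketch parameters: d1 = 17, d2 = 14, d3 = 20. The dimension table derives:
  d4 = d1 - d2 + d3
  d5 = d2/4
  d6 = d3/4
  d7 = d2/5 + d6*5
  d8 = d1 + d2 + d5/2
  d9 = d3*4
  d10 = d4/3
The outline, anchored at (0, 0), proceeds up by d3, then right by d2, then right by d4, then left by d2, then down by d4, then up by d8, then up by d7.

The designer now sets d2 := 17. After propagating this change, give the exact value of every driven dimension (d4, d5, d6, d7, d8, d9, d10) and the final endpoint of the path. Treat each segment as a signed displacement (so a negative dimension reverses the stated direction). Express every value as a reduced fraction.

Apply edit: d2 := 17
  d4 = d1 - d2 + d3 = 20
  d5 = d2/4 = 17/4
  d6 = d3/4 = 5
  d7 = d2/5 + d6*5 = 142/5
  d8 = d1 + d2 + d5/2 = 289/8
  d9 = d3*4 = 80
  d10 = d4/3 = 20/3
Walk from origin (0, 0):
  seg 1: up by d3 = 20 → (0, 20)
  seg 2: right by d2 = 17 → (17, 20)
  seg 3: right by d4 = 20 → (37, 20)
  seg 4: left by d2 = 17 → (20, 20)
  seg 5: down by d4 = 20 → (20, 0)
  seg 6: up by d8 = 289/8 → (20, 289/8)
  seg 7: up by d7 = 142/5 → (20, 2581/40)

d4 = 20
d5 = 17/4
d6 = 5
d7 = 142/5
d8 = 289/8
d9 = 80
d10 = 20/3
endpoint = (20, 2581/40)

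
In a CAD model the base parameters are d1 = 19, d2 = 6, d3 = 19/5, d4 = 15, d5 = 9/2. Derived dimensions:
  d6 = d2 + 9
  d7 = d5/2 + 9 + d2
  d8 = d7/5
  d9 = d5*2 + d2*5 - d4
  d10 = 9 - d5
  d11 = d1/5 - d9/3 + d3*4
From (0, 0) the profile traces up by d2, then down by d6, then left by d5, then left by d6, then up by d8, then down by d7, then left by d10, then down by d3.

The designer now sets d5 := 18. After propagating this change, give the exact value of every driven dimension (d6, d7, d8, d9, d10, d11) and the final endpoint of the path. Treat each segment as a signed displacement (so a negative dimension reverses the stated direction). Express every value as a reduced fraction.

Apply edit: d5 := 18
  d6 = d2 + 9 = 15
  d7 = d5/2 + 9 + d2 = 24
  d8 = d7/5 = 24/5
  d9 = d5*2 + d2*5 - d4 = 51
  d10 = 9 - d5 = -9
  d11 = d1/5 - d9/3 + d3*4 = 2
Walk from origin (0, 0):
  seg 1: up by d2 = 6 → (0, 6)
  seg 2: down by d6 = 15 → (0, -9)
  seg 3: left by d5 = 18 → (-18, -9)
  seg 4: left by d6 = 15 → (-33, -9)
  seg 5: up by d8 = 24/5 → (-33, -21/5)
  seg 6: down by d7 = 24 → (-33, -141/5)
  seg 7: left by d10 = -9 → (-24, -141/5)
  seg 8: down by d3 = 19/5 → (-24, -32)

d6 = 15
d7 = 24
d8 = 24/5
d9 = 51
d10 = -9
d11 = 2
endpoint = (-24, -32)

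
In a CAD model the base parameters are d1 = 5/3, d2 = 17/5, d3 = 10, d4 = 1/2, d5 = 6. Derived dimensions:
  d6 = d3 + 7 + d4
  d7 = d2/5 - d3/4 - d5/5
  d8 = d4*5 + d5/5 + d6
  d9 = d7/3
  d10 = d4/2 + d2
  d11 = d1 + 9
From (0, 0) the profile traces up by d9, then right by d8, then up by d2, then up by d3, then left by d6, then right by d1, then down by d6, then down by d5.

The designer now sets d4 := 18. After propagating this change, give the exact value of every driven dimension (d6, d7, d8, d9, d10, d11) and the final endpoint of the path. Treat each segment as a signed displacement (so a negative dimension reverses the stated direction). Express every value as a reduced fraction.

Apply edit: d4 := 18
  d6 = d3 + 7 + d4 = 35
  d7 = d2/5 - d3/4 - d5/5 = -151/50
  d8 = d4*5 + d5/5 + d6 = 631/5
  d9 = d7/3 = -151/150
  d10 = d4/2 + d2 = 62/5
  d11 = d1 + 9 = 32/3
Walk from origin (0, 0):
  seg 1: up by d9 = -151/150 → (0, -151/150)
  seg 2: right by d8 = 631/5 → (631/5, -151/150)
  seg 3: up by d2 = 17/5 → (631/5, 359/150)
  seg 4: up by d3 = 10 → (631/5, 1859/150)
  seg 5: left by d6 = 35 → (456/5, 1859/150)
  seg 6: right by d1 = 5/3 → (1393/15, 1859/150)
  seg 7: down by d6 = 35 → (1393/15, -3391/150)
  seg 8: down by d5 = 6 → (1393/15, -4291/150)

d6 = 35
d7 = -151/50
d8 = 631/5
d9 = -151/150
d10 = 62/5
d11 = 32/3
endpoint = (1393/15, -4291/150)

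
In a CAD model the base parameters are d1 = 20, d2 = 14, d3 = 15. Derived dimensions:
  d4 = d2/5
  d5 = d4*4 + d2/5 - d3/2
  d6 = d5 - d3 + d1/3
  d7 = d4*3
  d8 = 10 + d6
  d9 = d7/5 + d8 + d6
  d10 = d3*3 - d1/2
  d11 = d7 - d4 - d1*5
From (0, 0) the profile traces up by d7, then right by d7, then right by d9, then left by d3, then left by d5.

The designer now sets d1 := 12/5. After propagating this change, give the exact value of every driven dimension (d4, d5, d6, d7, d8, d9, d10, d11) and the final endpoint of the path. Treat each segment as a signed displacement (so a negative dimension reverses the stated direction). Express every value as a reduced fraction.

Apply edit: d1 := 12/5
  d4 = d2/5 = 14/5
  d5 = d4*4 + d2/5 - d3/2 = 13/2
  d6 = d5 - d3 + d1/3 = -77/10
  d7 = d4*3 = 42/5
  d8 = 10 + d6 = 23/10
  d9 = d7/5 + d8 + d6 = -93/25
  d10 = d3*3 - d1/2 = 219/5
  d11 = d7 - d4 - d1*5 = -32/5
Walk from origin (0, 0):
  seg 1: up by d7 = 42/5 → (0, 42/5)
  seg 2: right by d7 = 42/5 → (42/5, 42/5)
  seg 3: right by d9 = -93/25 → (117/25, 42/5)
  seg 4: left by d3 = 15 → (-258/25, 42/5)
  seg 5: left by d5 = 13/2 → (-841/50, 42/5)

d4 = 14/5
d5 = 13/2
d6 = -77/10
d7 = 42/5
d8 = 23/10
d9 = -93/25
d10 = 219/5
d11 = -32/5
endpoint = (-841/50, 42/5)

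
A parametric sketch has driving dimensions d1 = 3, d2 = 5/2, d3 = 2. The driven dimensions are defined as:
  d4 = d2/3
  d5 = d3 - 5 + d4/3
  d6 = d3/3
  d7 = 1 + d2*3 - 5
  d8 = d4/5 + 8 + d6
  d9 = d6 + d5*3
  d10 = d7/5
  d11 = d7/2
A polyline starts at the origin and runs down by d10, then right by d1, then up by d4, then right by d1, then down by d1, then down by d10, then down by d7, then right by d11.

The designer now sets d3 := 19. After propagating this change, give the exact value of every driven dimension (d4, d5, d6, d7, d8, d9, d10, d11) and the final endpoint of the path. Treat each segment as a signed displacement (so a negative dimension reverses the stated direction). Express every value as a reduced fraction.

Apply edit: d3 := 19
  d4 = d2/3 = 5/6
  d5 = d3 - 5 + d4/3 = 257/18
  d6 = d3/3 = 19/3
  d7 = 1 + d2*3 - 5 = 7/2
  d8 = d4/5 + 8 + d6 = 29/2
  d9 = d6 + d5*3 = 295/6
  d10 = d7/5 = 7/10
  d11 = d7/2 = 7/4
Walk from origin (0, 0):
  seg 1: down by d10 = 7/10 → (0, -7/10)
  seg 2: right by d1 = 3 → (3, -7/10)
  seg 3: up by d4 = 5/6 → (3, 2/15)
  seg 4: right by d1 = 3 → (6, 2/15)
  seg 5: down by d1 = 3 → (6, -43/15)
  seg 6: down by d10 = 7/10 → (6, -107/30)
  seg 7: down by d7 = 7/2 → (6, -106/15)
  seg 8: right by d11 = 7/4 → (31/4, -106/15)

d4 = 5/6
d5 = 257/18
d6 = 19/3
d7 = 7/2
d8 = 29/2
d9 = 295/6
d10 = 7/10
d11 = 7/4
endpoint = (31/4, -106/15)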